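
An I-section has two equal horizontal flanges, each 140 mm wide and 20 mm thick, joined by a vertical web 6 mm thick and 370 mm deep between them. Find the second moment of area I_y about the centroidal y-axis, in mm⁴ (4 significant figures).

I_y ≈ 9.153 × 10⁶ mm⁴

Break the section into simple shapes (no overlaps), measuring from the bottom-left corner of the bounding box.
Bottom flange: 140 × 20, A = 2 800 mm², x = 70 mm, Ī = 4 573 333 mm⁴.
Web: 6 × 370, A = 2 220 mm², x = 70 mm, Ī = 6 660 mm⁴.
Top flange: 140 × 20, A = 2 800 mm², x = 70 mm, Ī = 4 573 333 mm⁴.
By symmetry the centroid is at mid-width, x̄ = 70 mm.
All pieces are centred on the centroidal y-axis, so I = ΣĪ = 9 153 327 mm⁴.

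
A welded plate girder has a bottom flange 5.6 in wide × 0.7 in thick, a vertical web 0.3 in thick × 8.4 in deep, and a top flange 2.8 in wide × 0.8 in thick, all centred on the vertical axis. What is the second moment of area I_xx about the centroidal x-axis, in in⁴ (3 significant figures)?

I_xx ≈ 137 in⁴

Treat the section as a set of non-overlapping primitives; coordinates are from the bounding-box lower-left.
Bottom plate: 5.6 × 0.7, A = 3.92 in², y = 0.35 in, Ī = 0.16007 in⁴.
Web plate: 0.3 × 8.4, A = 2.52 in², y = 4.9 in, Ī = 14.818 in⁴.
Top plate: 2.8 × 0.8, A = 2.24 in², y = 9.5 in, Ī = 0.11947 in⁴.
Centroid: ȳ = ΣA·y / ΣA = 4.0323 in.
Transfer each piece to the centroidal x-axis using Ī + A·d² with d = y − 4.0323:
  bottom plate: d = -3.6823 in → contributes +53.311 in⁴
  web plate: d = 0.86774 in → contributes +16.715 in⁴
  top plate: d = 5.4677 in → contributes +67.087 in⁴
Total I = 137.11 in⁴.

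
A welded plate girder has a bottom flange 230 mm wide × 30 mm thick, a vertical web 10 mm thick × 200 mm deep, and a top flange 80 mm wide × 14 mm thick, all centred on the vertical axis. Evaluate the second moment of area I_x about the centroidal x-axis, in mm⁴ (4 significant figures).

Decompose the section into non-overlapping parts with the origin at the bottom-left of its bounding rectangle.
Bottom plate: 230 × 30, A = 6 900 mm², y = 15 mm, Ī = 517 500 mm⁴.
Web plate: 10 × 200, A = 2 000 mm², y = 130 mm, Ī = 6 666 667 mm⁴.
Top plate: 80 × 14, A = 1 120 mm², y = 237 mm, Ī = 18293.3 mm⁴.
Centroid: ȳ = ΣA·y / ΣA = 62.7685 mm.
Transfer each piece to the centroidal x-axis using Ī + A·d² with d = y − 62.7685:
  bottom plate: d = -47.7685 mm → contributes +16 262 100 mm⁴
  web plate: d = 67.2315 mm → contributes +15 706 826 mm⁴
  top plate: d = 174.232 mm → contributes +34 017 717 mm⁴
Total I = 65 986 643 mm⁴.

I_x ≈ 6.599 × 10⁷ mm⁴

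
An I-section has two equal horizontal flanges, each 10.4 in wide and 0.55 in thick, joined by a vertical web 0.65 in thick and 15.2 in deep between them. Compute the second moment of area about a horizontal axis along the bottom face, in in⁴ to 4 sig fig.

Split into non-overlapping primitives; take the origin at the lower-left of the bounding box.
Bottom flange: 10.4 × 0.55, A = 5.72 in², y = 0.275 in, Ī = 0.144192 in⁴.
Web: 0.65 × 15.2, A = 9.88 in², y = 8.15 in, Ī = 190.223 in⁴.
Top flange: 10.4 × 0.55, A = 5.72 in², y = 16.025 in, Ī = 0.144192 in⁴.
Transfer each piece to the bottom edge using Ī + A·d² with d = y − 0:
  bottom flange: d = 0.275 in → contributes +0.576767 in⁴
  web: d = 8.15 in → contributes +846.477 in⁴
  top flange: d = 16.025 in → contributes +1469.04 in⁴
Total I = 2316.1 in⁴.

I_base ≈ 2316 in⁴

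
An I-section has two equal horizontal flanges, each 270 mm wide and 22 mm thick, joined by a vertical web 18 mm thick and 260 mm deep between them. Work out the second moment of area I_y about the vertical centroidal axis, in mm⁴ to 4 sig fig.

I_y ≈ 7.230 × 10⁷ mm⁴

Decompose the section into non-overlapping parts with the origin at the bottom-left of its bounding rectangle.
Bottom flange: 270 × 22, A = 5 940 mm², x = 135 mm, Ī = 36 085 500 mm⁴.
Web: 18 × 260, A = 4 680 mm², x = 135 mm, Ī = 126 360 mm⁴.
Top flange: 270 × 22, A = 5 940 mm², x = 135 mm, Ī = 36 085 500 mm⁴.
By symmetry the centroid is at mid-width, x̄ = 135 mm.
All pieces are centred on the vertical centroidal axis, so I = ΣĪ = 72 297 360 mm⁴.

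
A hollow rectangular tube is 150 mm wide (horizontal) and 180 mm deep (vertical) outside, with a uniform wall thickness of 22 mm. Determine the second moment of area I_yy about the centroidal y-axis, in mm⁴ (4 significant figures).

I_yy ≈ 3.713 × 10⁷ mm⁴

Treat the section as a set of non-overlapping primitives; coordinates are from the bounding-box lower-left.
Outer rectangle: 150 × 180, A = 27 000 mm², x = 75 mm, Ī = 50 625 000 mm⁴.
Inner void (subtracted): 106 × 136, A = 14 416 mm², x = 75 mm, Ī = 13 498 181 mm⁴.
By symmetry the centroid is at mid-width, x̄ = 75 mm.
All pieces are centred on the centroidal y-axis, so I = ΣĪ (holes subtracted) = 37 126 819 mm⁴.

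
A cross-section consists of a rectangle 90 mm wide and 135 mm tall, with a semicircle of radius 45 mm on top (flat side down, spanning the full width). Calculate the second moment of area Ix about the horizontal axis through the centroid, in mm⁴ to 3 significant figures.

Ix ≈ 3.78 × 10⁷ mm⁴

Break the section into simple shapes (no overlaps), measuring from the bottom-left corner of the bounding box.
Rectangular body: 90 × 135, A = 12 150 mm², y = 67.5 mm, Ī = 18 452 813 mm⁴.
Semicircular cap: semicircle r = 45, A = 3180.9 mm², y = 154.1 mm, Ī = 450 072 mm⁴.
Centroid: ȳ = ΣA·y / ΣA = 85.468 mm.
Transfer each piece to the horizontal axis through the centroid using Ī + A·d² with d = y − 85.468:
  rectangular body: d = -17.968 mm → contributes +22 375 237 mm⁴
  semicircular cap: d = 68.631 mm → contributes +15 432 630 mm⁴
Total I = 37 807 867 mm⁴.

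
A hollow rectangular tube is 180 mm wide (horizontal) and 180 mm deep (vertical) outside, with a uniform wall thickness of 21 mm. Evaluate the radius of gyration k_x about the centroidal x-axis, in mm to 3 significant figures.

Decompose the section into non-overlapping parts with the origin at the bottom-left of its bounding rectangle.
Outer rectangle: 180 × 180, A = 32 400 mm², y = 90 mm, Ī = 87 480 000 mm⁴.
Inner void (subtracted): 138 × 138, A = 19 044 mm², y = 90 mm, Ī = 30 222 828 mm⁴.
By symmetry the centroid is at mid-height, ȳ = 90 mm.
All pieces are centred on the centroidal x-axis, so I = ΣĪ (holes subtracted) = 57 257 172 mm⁴.
Radius of gyration: k = √(I/A) = √(57 257 172 / 13 356) = 65.475 mm.

k_x ≈ 65.5 mm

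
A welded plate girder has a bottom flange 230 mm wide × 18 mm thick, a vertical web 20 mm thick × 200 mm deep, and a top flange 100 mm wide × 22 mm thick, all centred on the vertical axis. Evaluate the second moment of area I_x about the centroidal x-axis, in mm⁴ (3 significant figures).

Split into non-overlapping primitives; take the origin at the lower-left of the bounding box.
Bottom plate: 230 × 18, A = 4 140 mm², y = 9 mm, Ī = 111 780 mm⁴.
Web plate: 20 × 200, A = 4 000 mm², y = 118 mm, Ī = 13 333 333 mm⁴.
Top plate: 100 × 22, A = 2 200 mm², y = 229 mm, Ī = 88 733 mm⁴.
Centroid: ȳ = ΣA·y / ΣA = 97.975 mm.
Transfer each piece to the centroidal x-axis using Ī + A·d² with d = y − 97.975:
  bottom plate: d = -88.975 mm → contributes +32 886 193 mm⁴
  web plate: d = 20.025 mm → contributes +14 937 359 mm⁴
  top plate: d = 131.03 mm → contributes +37 857 428 mm⁴
Total I = 85 680 980 mm⁴.

I_x ≈ 8.57 × 10⁷ mm⁴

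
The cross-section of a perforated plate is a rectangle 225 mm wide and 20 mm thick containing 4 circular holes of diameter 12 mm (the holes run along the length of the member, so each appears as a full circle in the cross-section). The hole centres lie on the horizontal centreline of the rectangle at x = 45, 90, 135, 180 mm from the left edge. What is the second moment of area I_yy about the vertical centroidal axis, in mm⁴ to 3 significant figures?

Decompose the section into non-overlapping parts with the origin at the bottom-left of its bounding rectangle.
Plate: 225 × 20, A = 4 500 mm², x = 112.5 mm, Ī = 18 984 375 mm⁴.
Hole 1 (subtracted): ⌀12, A = 113.1 mm², x = 45 mm, Ī = 1017.9 mm⁴.
Hole 2 (subtracted): ⌀12, A = 113.1 mm², x = 90 mm, Ī = 1017.9 mm⁴.
Hole 3 (subtracted): ⌀12, A = 113.1 mm², x = 135 mm, Ī = 1017.9 mm⁴.
Hole 4 (subtracted): ⌀12, A = 113.1 mm², x = 180 mm, Ī = 1017.9 mm⁴.
By symmetry the centroid is at mid-width, x̄ = 112.5 mm.
Transfer each piece to the vertical centroidal axis using Ī + A·d² with d = x − 112.5:
  plate: d = 0 mm → contributes +18 984 375 mm⁴
  hole 1: d = -67.5 mm → contributes −516 318 mm⁴
  hole 2: d = -22.5 mm → contributes −58 273 mm⁴
  hole 3: d = 22.5 mm → contributes −58 273 mm⁴
  hole 4: d = 67.5 mm → contributes −516 318 mm⁴
Total I = 17 835 193 mm⁴.

I_yy ≈ 1.78 × 10⁷ mm⁴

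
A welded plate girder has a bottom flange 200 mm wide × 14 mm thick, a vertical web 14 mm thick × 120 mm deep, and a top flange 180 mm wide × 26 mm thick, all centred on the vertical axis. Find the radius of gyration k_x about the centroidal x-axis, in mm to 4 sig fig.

k_x ≈ 63.76 mm

Treat the section as a set of non-overlapping primitives; coordinates are from the bounding-box lower-left.
Bottom plate: 200 × 14, A = 2 800 mm², y = 7 mm, Ī = 45733.3 mm⁴.
Web plate: 14 × 120, A = 1 680 mm², y = 74 mm, Ī = 2 016 000 mm⁴.
Top plate: 180 × 26, A = 4 680 mm², y = 147 mm, Ī = 263 640 mm⁴.
Centroid: ȳ = ΣA·y / ΣA = 90.8166 mm.
Transfer each piece to the centroidal x-axis using Ī + A·d² with d = y − 90.8166:
  bottom plate: d = -83.8166 mm → contributes +19 716 353 mm⁴
  web plate: d = -16.8166 mm → contributes +2 491 100 mm⁴
  top plate: d = 56.1834 mm → contributes +15 036 412 mm⁴
Total I = 37 243 865 mm⁴.
Radius of gyration: k = √(I/A) = √(37 243 865 / 9 160) = 63.7646 mm.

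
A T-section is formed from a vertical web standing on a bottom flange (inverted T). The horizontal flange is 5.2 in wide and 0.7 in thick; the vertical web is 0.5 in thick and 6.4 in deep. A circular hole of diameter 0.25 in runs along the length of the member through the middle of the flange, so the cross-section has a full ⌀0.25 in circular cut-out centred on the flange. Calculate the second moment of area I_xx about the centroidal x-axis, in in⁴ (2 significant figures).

I_xx ≈ 32 in⁴

Treat the section as a set of non-overlapping primitives; coordinates are from the bounding-box lower-left.
Flange: 5.2 × 0.7, A = 3.64 in², y = 0.35 in, Ī = 0.1486 in⁴.
Web: 0.5 × 6.4, A = 3.2 in², y = 3.9 in, Ī = 10.92 in⁴.
Hole (subtracted): ⌀0.25, A = 0.04909 in², y = 0.35 in, Ī = 0.0001917 in⁴.
Centroid: ȳ = ΣA·y / ΣA = 2.023 in.
Transfer each piece to the centroidal x-axis using Ī + A·d² with d = y − 2.023:
  flange: d = -1.673 in → contributes +10.33 in⁴
  web: d = 1.877 in → contributes +22.2 in⁴
  hole: d = -1.673 in → contributes −0.1376 in⁴
Total I = 32.4 in⁴.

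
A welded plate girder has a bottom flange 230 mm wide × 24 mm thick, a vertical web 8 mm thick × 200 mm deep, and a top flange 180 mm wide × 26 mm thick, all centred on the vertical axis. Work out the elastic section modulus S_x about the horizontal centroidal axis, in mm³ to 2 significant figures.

Treat the section as a set of non-overlapping primitives; coordinates are from the bounding-box lower-left.
Bottom plate: 230 × 24, A = 5 520 mm², y = 12 mm, Ī = 264 960 mm⁴.
Web plate: 8 × 200, A = 1 600 mm², y = 124 mm, Ī = 5 333 333 mm⁴.
Top plate: 180 × 26, A = 4 680 mm², y = 237 mm, Ī = 263 640 mm⁴.
Centroid: ȳ = ΣA·y / ΣA = 116.4 mm.
Transfer each piece to the horizontal centroidal axis using Ī + A·d² with d = y − 116.4:
  bottom plate: d = -104.4 mm → contributes +60 456 780 mm⁴
  web plate: d = 7.576 mm → contributes +5 425 173 mm⁴
  top plate: d = 120.6 mm → contributes +68 304 462 mm⁴
Total I = 134 186 415 mm⁴.
Extreme fibre distance c = 133.6 mm; S = I/c = 1 004 568 mm³.

S_x ≈ 1.0 × 10⁶ mm³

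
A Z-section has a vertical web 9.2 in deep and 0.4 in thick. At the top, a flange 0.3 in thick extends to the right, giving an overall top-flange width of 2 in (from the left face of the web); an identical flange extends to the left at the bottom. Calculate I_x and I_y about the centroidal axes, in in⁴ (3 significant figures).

I_x ≈ 45.0 in⁴, I_y ≈ 1.21 in⁴

Break the section into simple shapes (no overlaps), measuring from the bottom-left corner of the bounding box.
Web: 0.4 × 9.2, A = 3.68 in², y = 4.6 in, Ī = 25.956 in⁴.
Top flange (beyond web): 1.6 × 0.3, A = 0.48 in², y = 9.05 in, Ī = 0.0036 in⁴.
Bottom flange (beyond web): 1.6 × 0.3, A = 0.48 in², y = 0.15 in, Ī = 0.0036 in⁴.
Centroid: ȳ = ΣA·y / ΣA = 4.6 in.
Transfer each piece to the centroidal x-axis using Ī + A·d² with d = y − 4.6:
  web: d = 0 in → contributes +25.956 in⁴
  top flange (beyond web): d = 4.45 in → contributes +9.5088 in⁴
  bottom flange (beyond web): d = -4.45 in → contributes +9.5088 in⁴
Total I = 44.974 in⁴.
For the y-axis: x̄ = 1.8 in.
Repeating about the centroidal y-axis gives I_y = 1.2139 in⁴.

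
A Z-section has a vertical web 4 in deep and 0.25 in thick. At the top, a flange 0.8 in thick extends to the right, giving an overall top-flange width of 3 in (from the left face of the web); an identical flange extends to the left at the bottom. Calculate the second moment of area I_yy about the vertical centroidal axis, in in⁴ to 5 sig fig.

Break the section into simple shapes (no overlaps), measuring from the bottom-left corner of the bounding box.
Web: 0.25 × 4, A = 1 in², x = 2.875 in, Ī = 0.005208333 in⁴.
Top flange (beyond web): 2.75 × 0.8, A = 2.2 in², x = 4.375 in, Ī = 1.386458 in⁴.
Bottom flange (beyond web): 2.75 × 0.8, A = 2.2 in², x = 1.375 in, Ī = 1.386458 in⁴.
Centroid: x̄ = ΣA·x / ΣA = 2.875 in.
Transfer each piece to the vertical centroidal axis using Ī + A·d² with d = x − 2.875:
  web: d = 0 in → contributes +0.005208333 in⁴
  top flange (beyond web): d = 1.5 in → contributes +6.336458 in⁴
  bottom flange (beyond web): d = -1.5 in → contributes +6.336458 in⁴
Total I = 12.67813 in⁴.

I_yy ≈ 12.678 in⁴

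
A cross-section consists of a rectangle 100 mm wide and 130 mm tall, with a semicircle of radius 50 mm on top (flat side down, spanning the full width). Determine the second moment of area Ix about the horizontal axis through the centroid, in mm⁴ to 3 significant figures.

Break the section into simple shapes (no overlaps), measuring from the bottom-left corner of the bounding box.
Rectangular body: 100 × 130, A = 13 000 mm², y = 65 mm, Ī = 18 308 333 mm⁴.
Semicircular cap: semicircle r = 50, A = 3 927 mm², y = 151.22 mm, Ī = 685 981 mm⁴.
Centroid: ȳ = ΣA·y / ΣA = 85.003 mm.
Transfer each piece to the horizontal axis through the centroid using Ī + A·d² with d = y − 85.003:
  rectangular body: d = -20.003 mm → contributes +23 509 806 mm⁴
  semicircular cap: d = 66.218 mm → contributes +17 905 053 mm⁴
Total I = 41 414 859 mm⁴.

Ix ≈ 4.14 × 10⁷ mm⁴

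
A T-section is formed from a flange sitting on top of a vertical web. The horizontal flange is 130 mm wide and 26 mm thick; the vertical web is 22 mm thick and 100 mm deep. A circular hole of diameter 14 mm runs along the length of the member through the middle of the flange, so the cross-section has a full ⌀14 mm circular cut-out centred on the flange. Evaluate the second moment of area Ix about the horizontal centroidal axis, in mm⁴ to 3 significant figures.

Split into non-overlapping primitives; take the origin at the lower-left of the bounding box.
Flange: 130 × 26, A = 3 380 mm², y = 113 mm, Ī = 190 407 mm⁴.
Web: 22 × 100, A = 2 200 mm², y = 50 mm, Ī = 1 833 333 mm⁴.
Hole (subtracted): ⌀14, A = 153.94 mm², y = 113 mm, Ī = 1885.7 mm⁴.
Centroid: ȳ = ΣA·y / ΣA = 87.457 mm.
Transfer each piece to the horizontal centroidal axis using Ī + A·d² with d = y − 87.457:
  flange: d = 25.543 mm → contributes +2 395 737 mm⁴
  web: d = -37.457 mm → contributes +4 919 929 mm⁴
  hole: d = 25.543 mm → contributes −102 325 mm⁴
Total I = 7 213 341 mm⁴.

Ix ≈ 7.21 × 10⁶ mm⁴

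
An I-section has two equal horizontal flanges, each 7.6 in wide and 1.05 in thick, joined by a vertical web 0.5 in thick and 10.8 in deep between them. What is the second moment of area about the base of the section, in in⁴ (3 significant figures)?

Split into non-overlapping primitives; take the origin at the lower-left of the bounding box.
Bottom flange: 7.6 × 1.05, A = 7.98 in², y = 0.525 in, Ī = 0.73316 in⁴.
Web: 0.5 × 10.8, A = 5.4 in², y = 6.45 in, Ī = 52.488 in⁴.
Top flange: 7.6 × 1.05, A = 7.98 in², y = 12.375 in, Ī = 0.73316 in⁴.
Transfer each piece to the bottom edge using Ī + A·d² with d = y − 0:
  bottom flange: d = 0.525 in → contributes +2.9327 in⁴
  web: d = 6.45 in → contributes +277.14 in⁴
  top flange: d = 12.375 in → contributes +1222.8 in⁴
Total I = 1502.9 in⁴.

I_base ≈ 1500 in⁴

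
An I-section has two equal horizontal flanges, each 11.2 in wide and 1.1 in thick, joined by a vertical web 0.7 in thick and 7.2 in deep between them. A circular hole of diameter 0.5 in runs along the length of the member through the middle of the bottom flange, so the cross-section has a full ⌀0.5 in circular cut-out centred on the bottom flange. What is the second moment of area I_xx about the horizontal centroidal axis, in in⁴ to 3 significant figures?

Split into non-overlapping primitives; take the origin at the lower-left of the bounding box.
Bottom flange: 11.2 × 1.1, A = 12.32 in², y = 0.55 in, Ī = 1.2423 in⁴.
Web: 0.7 × 7.2, A = 5.04 in², y = 4.7 in, Ī = 21.773 in⁴.
Top flange: 11.2 × 1.1, A = 12.32 in², y = 8.85 in, Ī = 1.2423 in⁴.
Hole (subtracted): ⌀0.5, A = 0.19635 in², y = 0.55 in, Ī = 0.003068 in⁴.
Centroid: ȳ = ΣA·y / ΣA = 4.7276 in.
Transfer each piece to the horizontal centroidal axis using Ī + A·d² with d = y − 4.7276:
  bottom flange: d = -4.1776 in → contributes +216.26 in⁴
  web: d = -0.027637 in → contributes +21.777 in⁴
  top flange: d = 4.1224 in → contributes +210.61 in⁴
  hole: d = -4.1776 in → contributes −3.4299 in⁴
Total I = 445.21 in⁴.

I_xx ≈ 445 in⁴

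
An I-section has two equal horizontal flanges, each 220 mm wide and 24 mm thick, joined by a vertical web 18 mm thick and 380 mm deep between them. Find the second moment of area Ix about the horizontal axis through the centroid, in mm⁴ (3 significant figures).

Ix ≈ 5.14 × 10⁸ mm⁴

Break the section into simple shapes (no overlaps), measuring from the bottom-left corner of the bounding box.
Bottom flange: 220 × 24, A = 5 280 mm², y = 12 mm, Ī = 253 440 mm⁴.
Web: 18 × 380, A = 6 840 mm², y = 214 mm, Ī = 82 308 000 mm⁴.
Top flange: 220 × 24, A = 5 280 mm², y = 416 mm, Ī = 253 440 mm⁴.
By symmetry the centroid is at mid-height, ȳ = 214 mm.
Transfer each piece to the horizontal axis through the centroid using Ī + A·d² with d = y − 214:
  bottom flange: d = -202 mm → contributes +215 698 560 mm⁴
  web: d = 0 mm → contributes +82 308 000 mm⁴
  top flange: d = 202 mm → contributes +215 698 560 mm⁴
Total I = 513 705 120 mm⁴.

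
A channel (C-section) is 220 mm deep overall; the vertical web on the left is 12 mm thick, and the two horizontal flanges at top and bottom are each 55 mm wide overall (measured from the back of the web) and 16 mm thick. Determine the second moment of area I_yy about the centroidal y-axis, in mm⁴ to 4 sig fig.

Split into non-overlapping primitives; take the origin at the lower-left of the bounding box.
Web: 12 × 220, A = 2 640 mm², x = 6 mm, Ī = 31 680 mm⁴.
Top flange (beyond web): 43 × 16, A = 688 mm², x = 33.5 mm, Ī = 106 009 mm⁴.
Bottom flange (beyond web): 43 × 16, A = 688 mm², x = 33.5 mm, Ī = 106 009 mm⁴.
Centroid: x̄ = ΣA·x / ΣA = 15.4223 mm.
Transfer each piece to the centroidal y-axis using Ī + A·d² with d = x − 15.4223:
  web: d = -9.42231 mm → contributes +266 059 mm⁴
  top flange (beyond web): d = 18.0777 mm → contributes +330 850 mm⁴
  bottom flange (beyond web): d = 18.0777 mm → contributes +330 850 mm⁴
Total I = 927 758 mm⁴.

I_yy ≈ 9.278 × 10⁵ mm⁴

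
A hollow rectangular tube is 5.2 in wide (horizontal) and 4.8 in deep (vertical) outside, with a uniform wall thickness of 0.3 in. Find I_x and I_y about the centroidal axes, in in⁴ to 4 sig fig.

Break the section into simple shapes (no overlaps), measuring from the bottom-left corner of the bounding box.
Outer rectangle: 5.2 × 4.8, A = 24.96 in², y = 2.4 in, Ī = 47.9232 in⁴.
Inner void (subtracted): 4.6 × 4.2, A = 19.32 in², y = 2.4 in, Ī = 28.4004 in⁴.
By symmetry the centroid is at mid-height, ȳ = 2.4 in.
All pieces are centred on the centroidal x-axis, so I = ΣĪ (holes subtracted) = 19.5228 in⁴.
Repeating about the centroidal y-axis gives I_y = 22.1756 in⁴.

I_x ≈ 19.52 in⁴, I_y ≈ 22.18 in⁴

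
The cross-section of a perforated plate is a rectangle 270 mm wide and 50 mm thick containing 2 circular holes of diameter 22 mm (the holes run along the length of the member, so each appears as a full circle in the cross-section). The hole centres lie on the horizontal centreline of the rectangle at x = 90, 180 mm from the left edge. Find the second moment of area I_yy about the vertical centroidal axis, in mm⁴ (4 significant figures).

Treat the section as a set of non-overlapping primitives; coordinates are from the bounding-box lower-left.
Plate: 270 × 50, A = 13 500 mm², x = 135 mm, Ī = 82 012 500 mm⁴.
Hole 1 (subtracted): ⌀22, A = 380.133 mm², x = 90 mm, Ī = 11 499 mm⁴.
Hole 2 (subtracted): ⌀22, A = 380.133 mm², x = 180 mm, Ī = 11 499 mm⁴.
By symmetry the centroid is at mid-width, x̄ = 135 mm.
Transfer each piece to the vertical centroidal axis using Ī + A·d² with d = x − 135:
  plate: d = 0 mm → contributes +82 012 500 mm⁴
  hole 1: d = -45 mm → contributes −781 268 mm⁴
  hole 2: d = 45 mm → contributes −781 268 mm⁴
Total I = 80 449 964 mm⁴.

I_yy ≈ 8.045 × 10⁷ mm⁴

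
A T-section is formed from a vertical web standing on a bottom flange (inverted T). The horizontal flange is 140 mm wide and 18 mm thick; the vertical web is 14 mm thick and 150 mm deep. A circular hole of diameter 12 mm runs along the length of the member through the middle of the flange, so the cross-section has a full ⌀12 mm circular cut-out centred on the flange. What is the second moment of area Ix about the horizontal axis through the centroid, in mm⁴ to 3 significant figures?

Ix ≈ 1.19 × 10⁷ mm⁴

Break the section into simple shapes (no overlaps), measuring from the bottom-left corner of the bounding box.
Flange: 140 × 18, A = 2 520 mm², y = 9 mm, Ī = 68 040 mm⁴.
Web: 14 × 150, A = 2 100 mm², y = 93 mm, Ī = 3 937 500 mm⁴.
Hole (subtracted): ⌀12, A = 113.1 mm², y = 9 mm, Ī = 1017.9 mm⁴.
Centroid: ȳ = ΣA·y / ΣA = 48.14 mm.
Transfer each piece to the horizontal axis through the centroid using Ī + A·d² with d = y − 48.14:
  flange: d = -39.14 mm → contributes +3 928 520 mm⁴
  web: d = 44.86 mm → contributes +8 163 588 mm⁴
  hole: d = -39.14 mm → contributes −174 276 mm⁴
Total I = 11 917 833 mm⁴.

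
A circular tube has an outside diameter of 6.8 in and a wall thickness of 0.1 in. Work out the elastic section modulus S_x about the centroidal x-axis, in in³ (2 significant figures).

S_x ≈ 3.5 in³

Decompose the section into non-overlapping parts with the origin at the bottom-left of its bounding rectangle.
Outer circle: ⌀6.8, A = 36.32 in², y = 3.4 in, Ī = 105 in⁴.
Bore (subtracted): ⌀6.6, A = 34.21 in², y = 3.4 in, Ī = 93.14 in⁴.
By symmetry the centroid is at mid-height, ȳ = 3.4 in.
All pieces are centred on the centroidal x-axis, so I = ΣĪ (holes subtracted) = 11.81 in⁴.
Extreme fibre distance c = 3.4 in; S = I/c = 3.475 in³.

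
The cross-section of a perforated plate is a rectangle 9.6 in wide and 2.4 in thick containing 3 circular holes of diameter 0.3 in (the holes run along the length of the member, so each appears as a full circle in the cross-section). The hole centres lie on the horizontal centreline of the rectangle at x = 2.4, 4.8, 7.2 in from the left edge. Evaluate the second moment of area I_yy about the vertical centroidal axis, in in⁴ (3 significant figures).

I_yy ≈ 176 in⁴

Break the section into simple shapes (no overlaps), measuring from the bottom-left corner of the bounding box.
Plate: 9.6 × 2.4, A = 23.04 in², x = 4.8 in, Ī = 176.95 in⁴.
Hole 1 (subtracted): ⌀0.3, A = 0.070686 in², x = 2.4 in, Ī = 0.00039761 in⁴.
Hole 2 (subtracted): ⌀0.3, A = 0.070686 in², x = 4.8 in, Ī = 0.00039761 in⁴.
Hole 3 (subtracted): ⌀0.3, A = 0.070686 in², x = 7.2 in, Ī = 0.00039761 in⁴.
By symmetry the centroid is at mid-width, x̄ = 4.8 in.
Transfer each piece to the vertical centroidal axis using Ī + A·d² with d = x − 4.8:
  plate: d = 0 in → contributes +176.95 in⁴
  hole 1: d = -2.4 in → contributes −0.40755 in⁴
  hole 2: d = 0 in → contributes −0.00039761 in⁴
  hole 3: d = 2.4 in → contributes −0.40755 in⁴
Total I = 176.13 in⁴.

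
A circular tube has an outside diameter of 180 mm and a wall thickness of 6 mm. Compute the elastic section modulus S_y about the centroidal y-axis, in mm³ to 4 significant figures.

Treat the section as a set of non-overlapping primitives; coordinates are from the bounding-box lower-left.
Outer circle: ⌀180, A = 25446.9 mm², x = 90 mm, Ī = 51 529 974 mm⁴.
Bore (subtracted): ⌀168, A = 22167.1 mm², x = 90 mm, Ī = 39 102 725 mm⁴.
By symmetry the centroid is at mid-width, x̄ = 90 mm.
All pieces are centred on the centroidal y-axis, so I = ΣĪ (holes subtracted) = 12 427 248 mm⁴.
Extreme fibre distance c = 90 mm; S = I/c = 138 081 mm³.

S_y ≈ 1.381 × 10⁵ mm³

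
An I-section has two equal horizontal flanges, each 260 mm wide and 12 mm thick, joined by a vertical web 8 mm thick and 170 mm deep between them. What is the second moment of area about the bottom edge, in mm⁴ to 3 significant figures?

I_base ≈ 1.27 × 10⁸ mm⁴

Treat the section as a set of non-overlapping primitives; coordinates are from the bounding-box lower-left.
Bottom flange: 260 × 12, A = 3 120 mm², y = 6 mm, Ī = 37 440 mm⁴.
Web: 8 × 170, A = 1 360 mm², y = 97 mm, Ī = 3 275 333 mm⁴.
Top flange: 260 × 12, A = 3 120 mm², y = 188 mm, Ī = 37 440 mm⁴.
Transfer each piece to the bottom edge using Ī + A·d² with d = y − 0:
  bottom flange: d = 6 mm → contributes +149 760 mm⁴
  web: d = 97 mm → contributes +16 071 573 mm⁴
  top flange: d = 188 mm → contributes +110 310 720 mm⁴
Total I = 126 532 053 mm⁴.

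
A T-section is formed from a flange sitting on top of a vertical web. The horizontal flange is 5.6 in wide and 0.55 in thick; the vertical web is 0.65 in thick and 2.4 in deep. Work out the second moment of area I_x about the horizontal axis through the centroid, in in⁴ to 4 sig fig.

I_x ≈ 3.079 in⁴

Treat the section as a set of non-overlapping primitives; coordinates are from the bounding-box lower-left.
Flange: 5.6 × 0.55, A = 3.08 in², y = 2.675 in, Ī = 0.0776417 in⁴.
Web: 0.65 × 2.4, A = 1.56 in², y = 1.2 in, Ī = 0.7488 in⁴.
Centroid: ȳ = ΣA·y / ΣA = 2.17909 in.
Transfer each piece to the horizontal axis through the centroid using Ī + A·d² with d = y − 2.17909:
  flange: d = 0.495905 in → contributes +0.835081 in⁴
  web: d = -0.979095 in → contributes +2.24426 in⁴
Total I = 3.07934 in⁴.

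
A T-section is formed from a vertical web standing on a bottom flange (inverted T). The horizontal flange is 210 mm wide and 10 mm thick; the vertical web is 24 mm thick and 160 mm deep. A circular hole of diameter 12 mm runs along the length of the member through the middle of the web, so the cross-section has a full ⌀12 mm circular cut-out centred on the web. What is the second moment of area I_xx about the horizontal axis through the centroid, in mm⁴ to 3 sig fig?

Treat the section as a set of non-overlapping primitives; coordinates are from the bounding-box lower-left.
Flange: 210 × 10, A = 2 100 mm², y = 5 mm, Ī = 17 500 mm⁴.
Web: 24 × 160, A = 3 840 mm², y = 90 mm, Ī = 8 192 000 mm⁴.
Hole (subtracted): ⌀12, A = 113.1 mm², y = 90 mm, Ī = 1017.9 mm⁴.
Centroid: ȳ = ΣA·y / ΣA = 59.366 mm.
Transfer each piece to the horizontal axis through the centroid using Ī + A·d² with d = y − 59.366:
  flange: d = -54.366 mm → contributes +6 224 442 mm⁴
  web: d = 30.634 mm → contributes +11 795 563 mm⁴
  hole: d = 30.634 mm → contributes −107 152 mm⁴
Total I = 17 912 854 mm⁴.

I_xx ≈ 1.79 × 10⁷ mm⁴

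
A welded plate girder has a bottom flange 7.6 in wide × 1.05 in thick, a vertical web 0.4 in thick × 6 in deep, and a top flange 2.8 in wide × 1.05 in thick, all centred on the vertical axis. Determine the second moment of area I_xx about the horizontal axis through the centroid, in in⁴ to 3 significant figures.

Split into non-overlapping primitives; take the origin at the lower-left of the bounding box.
Bottom plate: 7.6 × 1.05, A = 7.98 in², y = 0.525 in, Ī = 0.73316 in⁴.
Web plate: 0.4 × 6, A = 2.4 in², y = 4.05 in, Ī = 7.2 in⁴.
Top plate: 2.8 × 1.05, A = 2.94 in², y = 7.575 in, Ī = 0.27011 in⁴.
Centroid: ȳ = ΣA·y / ΣA = 2.7162 in.
Transfer each piece to the horizontal axis through the centroid using Ī + A·d² with d = y − 2.7162:
  bottom plate: d = -2.1912 in → contributes +39.049 in⁴
  web plate: d = 1.3338 in → contributes +11.47 in⁴
  top plate: d = 4.8588 in → contributes +69.677 in⁴
Total I = 120.2 in⁴.

I_xx ≈ 120 in⁴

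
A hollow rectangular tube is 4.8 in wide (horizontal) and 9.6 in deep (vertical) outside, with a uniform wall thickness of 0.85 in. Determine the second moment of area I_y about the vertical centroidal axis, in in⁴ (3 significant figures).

Treat the section as a set of non-overlapping primitives; coordinates are from the bounding-box lower-left.
Outer rectangle: 4.8 × 9.6, A = 46.08 in², x = 2.4 in, Ī = 88.474 in⁴.
Inner void (subtracted): 3.1 × 7.9, A = 24.49 in², x = 2.4 in, Ī = 19.612 in⁴.
By symmetry the centroid is at mid-width, x̄ = 2.4 in.
All pieces are centred on the vertical centroidal axis, so I = ΣĪ (holes subtracted) = 68.861 in⁴.

I_y ≈ 68.9 in⁴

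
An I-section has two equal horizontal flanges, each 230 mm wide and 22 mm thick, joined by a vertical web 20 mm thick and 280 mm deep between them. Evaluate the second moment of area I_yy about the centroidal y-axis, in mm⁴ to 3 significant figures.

I_yy ≈ 4.48 × 10⁷ mm⁴

Break the section into simple shapes (no overlaps), measuring from the bottom-left corner of the bounding box.
Bottom flange: 230 × 22, A = 5 060 mm², x = 115 mm, Ī = 22 306 167 mm⁴.
Web: 20 × 280, A = 5 600 mm², x = 115 mm, Ī = 186 667 mm⁴.
Top flange: 230 × 22, A = 5 060 mm², x = 115 mm, Ī = 22 306 167 mm⁴.
By symmetry the centroid is at mid-width, x̄ = 115 mm.
All pieces are centred on the centroidal y-axis, so I = ΣĪ = 44 799 000 mm⁴.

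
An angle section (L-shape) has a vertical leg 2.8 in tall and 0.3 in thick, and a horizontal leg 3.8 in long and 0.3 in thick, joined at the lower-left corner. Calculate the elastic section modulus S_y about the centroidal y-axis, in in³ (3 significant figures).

Decompose the section into non-overlapping parts with the origin at the bottom-left of its bounding rectangle.
Vertical leg: 0.3 × 2.8, A = 0.84 in², x = 0.15 in, Ī = 0.0063 in⁴.
Horizontal leg (remainder): 3.5 × 0.3, A = 1.05 in², x = 2.05 in, Ī = 1.0719 in⁴.
Centroid: x̄ = ΣA·x / ΣA = 1.2056 in.
Transfer each piece to the centroidal y-axis using Ī + A·d² with d = x − 1.2056:
  vertical leg: d = -1.0556 in → contributes +0.94223 in⁴
  horizontal leg (remainder): d = 0.84444 in → contributes +1.8206 in⁴
Total I = 2.7628 in⁴.
Extreme fibre distance c = 2.5944 in; S = I/c = 1.0649 in³.

S_y ≈ 1.06 in³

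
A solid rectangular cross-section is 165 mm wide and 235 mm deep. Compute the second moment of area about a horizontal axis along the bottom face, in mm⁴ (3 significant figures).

I_base ≈ 7.14 × 10⁸ mm⁴

The section: 165 × 235, A = 38 775 mm², y = 117.5 mm, Ī = 178 445 781 mm⁴.
Transfer it to a horizontal axis along the bottom face using Ī + A·d² with d = y − 0:
  the section: d = 117.5 mm → contributes +713 783 125 mm⁴
Total I = 713 783 125 mm⁴.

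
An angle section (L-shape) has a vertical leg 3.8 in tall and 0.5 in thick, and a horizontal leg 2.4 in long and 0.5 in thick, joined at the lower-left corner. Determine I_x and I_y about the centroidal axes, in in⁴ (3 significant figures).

I_x ≈ 4.03 in⁴, I_y ≈ 1.24 in⁴

Decompose the section into non-overlapping parts with the origin at the bottom-left of its bounding rectangle.
Vertical leg: 0.5 × 3.8, A = 1.9 in², y = 1.9 in, Ī = 2.2863 in⁴.
Horizontal leg (remainder): 1.9 × 0.5, A = 0.95 in², y = 0.25 in, Ī = 0.019792 in⁴.
Centroid: ȳ = ΣA·y / ΣA = 1.35 in.
Transfer each piece to the centroidal x-axis using Ī + A·d² with d = y − 1.35:
  vertical leg: d = 0.55 in → contributes +2.8611 in⁴
  horizontal leg (remainder): d = -1.1 in → contributes +1.1693 in⁴
Total I = 4.0304 in⁴.
For the y-axis: x̄ = 0.65 in.
Repeating about the centroidal y-axis gives I_y = 1.2374 in⁴.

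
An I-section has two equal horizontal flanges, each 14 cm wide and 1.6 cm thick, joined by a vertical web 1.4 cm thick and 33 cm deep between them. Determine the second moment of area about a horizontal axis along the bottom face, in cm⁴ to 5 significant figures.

Break the section into simple shapes (no overlaps), measuring from the bottom-left corner of the bounding box.
Bottom flange: 14 × 1.6, A = 22.4 cm², y = 0.8 cm, Ī = 4.778667 cm⁴.
Web: 1.4 × 33, A = 46.2 cm², y = 18.1 cm, Ī = 4192.65 cm⁴.
Top flange: 14 × 1.6, A = 22.4 cm², y = 35.4 cm, Ī = 4.778667 cm⁴.
Transfer each piece to the base of the section using Ī + A·d² with d = y − 0:
  bottom flange: d = 0.8 cm → contributes +19.11467 cm⁴
  web: d = 18.1 cm → contributes +19328.23 cm⁴
  top flange: d = 35.4 cm → contributes +28075.56 cm⁴
Total I = 47422.91 cm⁴.

I_base ≈ 4.7423 × 10⁴ cm⁴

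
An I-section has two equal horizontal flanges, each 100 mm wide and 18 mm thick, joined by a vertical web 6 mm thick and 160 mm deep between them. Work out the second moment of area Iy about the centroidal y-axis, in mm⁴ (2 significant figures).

Treat the section as a set of non-overlapping primitives; coordinates are from the bounding-box lower-left.
Bottom flange: 100 × 18, A = 1 800 mm², x = 50 mm, Ī = 1 500 000 mm⁴.
Web: 6 × 160, A = 960 mm², x = 50 mm, Ī = 2 880 mm⁴.
Top flange: 100 × 18, A = 1 800 mm², x = 50 mm, Ī = 1 500 000 mm⁴.
By symmetry the centroid is at mid-width, x̄ = 50 mm.
All pieces are centred on the centroidal y-axis, so I = ΣĪ = 3 002 880 mm⁴.

Iy ≈ 3.0 × 10⁶ mm⁴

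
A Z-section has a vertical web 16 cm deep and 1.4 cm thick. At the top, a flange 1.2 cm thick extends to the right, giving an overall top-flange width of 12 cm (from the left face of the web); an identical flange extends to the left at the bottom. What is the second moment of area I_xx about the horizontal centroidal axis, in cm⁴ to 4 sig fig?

Split into non-overlapping primitives; take the origin at the lower-left of the bounding box.
Web: 1.4 × 16, A = 22.4 cm², y = 8 cm, Ī = 477.867 cm⁴.
Top flange (beyond web): 10.6 × 1.2, A = 12.72 cm², y = 15.4 cm, Ī = 1.5264 cm⁴.
Bottom flange (beyond web): 10.6 × 1.2, A = 12.72 cm², y = 0.6 cm, Ī = 1.5264 cm⁴.
Centroid: ȳ = ΣA·y / ΣA = 8 cm.
Transfer each piece to the horizontal centroidal axis using Ī + A·d² with d = y − 8:
  web: d = 0 cm → contributes +477.867 cm⁴
  top flange (beyond web): d = 7.4 cm → contributes +698.074 cm⁴
  bottom flange (beyond web): d = -7.4 cm → contributes +698.074 cm⁴
Total I = 1874.01 cm⁴.

I_xx ≈ 1874 cm⁴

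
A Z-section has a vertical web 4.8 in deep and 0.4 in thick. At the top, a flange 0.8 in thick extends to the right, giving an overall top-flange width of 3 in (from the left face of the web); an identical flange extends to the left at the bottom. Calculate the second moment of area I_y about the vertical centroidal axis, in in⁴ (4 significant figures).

I_y ≈ 11.73 in⁴

Decompose the section into non-overlapping parts with the origin at the bottom-left of its bounding rectangle.
Web: 0.4 × 4.8, A = 1.92 in², x = 2.8 in, Ī = 0.0256 in⁴.
Top flange (beyond web): 2.6 × 0.8, A = 2.08 in², x = 4.3 in, Ī = 1.17173 in⁴.
Bottom flange (beyond web): 2.6 × 0.8, A = 2.08 in², x = 1.3 in, Ī = 1.17173 in⁴.
Centroid: x̄ = ΣA·x / ΣA = 2.8 in.
Transfer each piece to the vertical centroidal axis using Ī + A·d² with d = x − 2.8:
  web: d = 0 in → contributes +0.0256 in⁴
  top flange (beyond web): d = 1.5 in → contributes +5.85173 in⁴
  bottom flange (beyond web): d = -1.5 in → contributes +5.85173 in⁴
Total I = 11.7291 in⁴.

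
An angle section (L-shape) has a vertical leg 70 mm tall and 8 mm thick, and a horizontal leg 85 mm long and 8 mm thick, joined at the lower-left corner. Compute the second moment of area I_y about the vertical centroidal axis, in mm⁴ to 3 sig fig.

I_y ≈ 8.37 × 10⁵ mm⁴

Treat the section as a set of non-overlapping primitives; coordinates are from the bounding-box lower-left.
Vertical leg: 8 × 70, A = 560 mm², x = 4 mm, Ī = 2986.7 mm⁴.
Horizontal leg (remainder): 77 × 8, A = 616 mm², x = 46.5 mm, Ī = 304 355 mm⁴.
Centroid: x̄ = ΣA·x / ΣA = 26.262 mm.
Transfer each piece to the vertical centroidal axis using Ī + A·d² with d = x − 26.262:
  vertical leg: d = -22.262 mm → contributes +280 518 mm⁴
  horizontal leg (remainder): d = 20.238 mm → contributes +556 657 mm⁴
Total I = 837 175 mm⁴.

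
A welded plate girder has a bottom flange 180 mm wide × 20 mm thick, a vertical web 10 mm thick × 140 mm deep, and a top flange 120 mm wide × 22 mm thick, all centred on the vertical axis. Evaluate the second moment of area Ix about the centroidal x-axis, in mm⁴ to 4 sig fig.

Break the section into simple shapes (no overlaps), measuring from the bottom-left corner of the bounding box.
Bottom plate: 180 × 20, A = 3 600 mm², y = 10 mm, Ī = 120 000 mm⁴.
Web plate: 10 × 140, A = 1 400 mm², y = 90 mm, Ī = 2 286 667 mm⁴.
Top plate: 120 × 22, A = 2 640 mm², y = 171 mm, Ī = 106 480 mm⁴.
Centroid: ȳ = ΣA·y / ΣA = 80.2932 mm.
Transfer each piece to the centroidal x-axis using Ī + A·d² with d = y − 80.2932:
  bottom plate: d = -70.2932 mm → contributes +17 908 079 mm⁴
  web plate: d = 9.70681 mm → contributes +2 418 578 mm⁴
  top plate: d = 90.7068 mm → contributes +21 827 673 mm⁴
Total I = 42 154 330 mm⁴.

Ix ≈ 4.215 × 10⁷ mm⁴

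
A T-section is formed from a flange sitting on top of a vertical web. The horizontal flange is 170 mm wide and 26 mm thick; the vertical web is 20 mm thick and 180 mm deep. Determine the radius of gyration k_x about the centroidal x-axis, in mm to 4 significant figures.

k_x ≈ 62.19 mm

Decompose the section into non-overlapping parts with the origin at the bottom-left of its bounding rectangle.
Flange: 170 × 26, A = 4 420 mm², y = 193 mm, Ī = 248 993 mm⁴.
Web: 20 × 180, A = 3 600 mm², y = 90 mm, Ī = 9 720 000 mm⁴.
Centroid: ȳ = ΣA·y / ΣA = 146.766 mm.
Transfer each piece to the centroidal x-axis using Ī + A·d² with d = y − 146.766:
  flange: d = 46.2344 mm → contributes +9 697 278 mm⁴
  web: d = -56.7656 mm → contributes +21 320 394 mm⁴
Total I = 31 017 673 mm⁴.
Radius of gyration: k = √(I/A) = √(31 017 673 / 8 020) = 62.1896 mm.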